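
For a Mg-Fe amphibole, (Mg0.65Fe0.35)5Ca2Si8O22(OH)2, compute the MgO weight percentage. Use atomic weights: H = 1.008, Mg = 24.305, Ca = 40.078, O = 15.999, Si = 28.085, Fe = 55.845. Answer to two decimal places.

15.10 wt%

M((Mg0.65Fe0.35)5Ca2Si8O22(OH)2) = 867.548 g/mol; M(MgO) = 40.304 g/mol.
Moles MgO per formula unit = 3.25 Mg ÷ 1 = 3.2500.
MgO fraction = (3.2500 × 40.304) / 867.548 = 130.988/867.548 = 0.1510.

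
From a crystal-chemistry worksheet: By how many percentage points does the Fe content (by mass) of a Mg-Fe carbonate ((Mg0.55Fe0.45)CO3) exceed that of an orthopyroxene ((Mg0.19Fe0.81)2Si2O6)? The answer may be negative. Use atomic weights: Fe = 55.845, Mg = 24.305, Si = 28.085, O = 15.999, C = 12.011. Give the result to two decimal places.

M((Mg0.55Fe0.45)CO3) = 98.506 g/mol, so wt% Fe = 25.130/98.506 × 100 = 25.51%.
M((Mg0.19Fe0.81)2Si2O6) = 251.869 g/mol, so wt% Fe = 90.469/251.869 × 100 = 35.92%.
25.51 − 35.92 = -10.41 pp.

-10.41 percentage points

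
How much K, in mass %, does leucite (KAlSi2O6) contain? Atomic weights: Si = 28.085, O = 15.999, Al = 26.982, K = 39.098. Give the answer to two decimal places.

17.91 mass %

Molar mass of KAlSi2O6: 1·39.098 + 1·26.982 + 2·28.085 + 6·15.999 = 218.244 g/mol.
Mass of K per formula unit: 1 × 39.098 = 39.098 g.
Weight fraction K = 39.098 / 218.244 = 0.1791.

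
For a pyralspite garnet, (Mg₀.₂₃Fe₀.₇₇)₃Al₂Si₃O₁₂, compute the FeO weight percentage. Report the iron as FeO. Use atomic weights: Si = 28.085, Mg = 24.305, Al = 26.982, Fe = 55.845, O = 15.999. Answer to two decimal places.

34.87 wt%

M((Mg₀.₂₃Fe₀.₇₇)₃Al₂Si₃O₁₂) = 475.979 g/mol; M(FeO) = 71.844 g/mol.
Moles FeO per formula unit = 2.31 Fe ÷ 1 = 2.3100.
FeO fraction = (2.3100 × 71.844) / 475.979 = 165.960/475.979 = 0.3487.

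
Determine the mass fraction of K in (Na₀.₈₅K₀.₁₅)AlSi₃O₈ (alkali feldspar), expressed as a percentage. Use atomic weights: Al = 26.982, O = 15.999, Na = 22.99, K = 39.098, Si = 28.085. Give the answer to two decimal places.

2.22 wt%

Molar mass of (Na₀.₈₅K₀.₁₅)AlSi₃O₈: 0.85×22.99 + 0.15×39.098 + 1×26.982 + 3×28.085 + 8×15.999 = 264.635 g/mol.
Mass of K per formula unit: 0.15 × 39.098 = 5.865 g.
Weight fraction K = 5.865 / 264.635 = 0.0222.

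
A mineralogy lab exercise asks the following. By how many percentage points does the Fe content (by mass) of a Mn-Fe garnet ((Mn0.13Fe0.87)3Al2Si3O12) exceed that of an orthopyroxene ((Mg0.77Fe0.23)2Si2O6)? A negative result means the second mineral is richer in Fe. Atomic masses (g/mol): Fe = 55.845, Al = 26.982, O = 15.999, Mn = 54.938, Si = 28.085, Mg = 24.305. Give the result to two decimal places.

17.37 percentage points

Fe in (Mn0.13Fe0.87)3Al2Si3O12: molar mass 497.388 g/mol; 2.61×55.845 = 145.755 g → 29.30 wt%.
Fe in (Mg0.77Fe0.23)2Si2O6: molar mass 215.282 g/mol; 0.46×55.845 = 25.689 g → 11.93 wt%.
Difference = 29.30 − 11.93 = 17.37 percentage points.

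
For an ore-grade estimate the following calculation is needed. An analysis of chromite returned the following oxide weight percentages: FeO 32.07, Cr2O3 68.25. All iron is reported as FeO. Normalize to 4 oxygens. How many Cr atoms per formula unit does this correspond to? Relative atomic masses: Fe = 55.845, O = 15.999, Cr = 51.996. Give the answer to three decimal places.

32.07 wt% FeO ÷ 71.844 g/mol = 0.44638 mol, giving 0.44638 Fe and 0.44638 O.
68.25 wt% Cr2O3 ÷ 151.989 g/mol = 0.44905 mol, giving 0.89810 Cr and 1.34715 O.
Oxygen sums to 1.79353; scaling by 4/1.79353 = 2.23024 puts the formula on 4 O.
Cr: 0.89810 × 2.23024 = 2.003 atoms per formula unit.

2.003 Cr apfu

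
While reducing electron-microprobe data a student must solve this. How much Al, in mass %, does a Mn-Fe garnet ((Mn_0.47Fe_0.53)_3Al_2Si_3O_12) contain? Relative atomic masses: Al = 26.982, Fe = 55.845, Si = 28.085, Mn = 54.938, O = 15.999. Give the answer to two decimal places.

Molar mass of (Mn_0.47Fe_0.53)_3Al_2Si_3O_12: 1.41×54.938 + 1.59×55.845 + 2×26.982 + 3×28.085 + 12×15.999 = 496.463 g/mol.
Mass of Al per formula unit: 2 × 26.982 = 53.964 g.
Weight fraction Al = 53.964 / 496.463 = 0.1087.

10.87 mass %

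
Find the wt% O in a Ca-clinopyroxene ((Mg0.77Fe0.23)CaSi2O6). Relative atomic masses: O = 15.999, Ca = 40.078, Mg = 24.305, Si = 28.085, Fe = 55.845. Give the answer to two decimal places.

M((Mg0.77Fe0.23)CaSi2O6) = 223.801 g/mol.
O contributes 6 × 15.999 = 95.994 g per mole.
95.994/223.801 = 0.4289 → 42.89%.

42.89 wt%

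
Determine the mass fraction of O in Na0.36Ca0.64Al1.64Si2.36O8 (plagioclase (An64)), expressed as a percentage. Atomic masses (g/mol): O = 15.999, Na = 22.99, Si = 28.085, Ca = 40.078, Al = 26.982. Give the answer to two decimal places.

Molar mass of Na0.36Ca0.64Al1.64Si2.36O8: 0.36·22.99 + 0.64·40.078 + 1.64·26.982 + 2.36·28.085 + 8·15.999 = 272.449 g/mol.
Mass of O per formula unit: 8 × 15.999 = 127.992 g.
Weight fraction O = 127.992 / 272.449 = 0.4698.

46.98 weight percent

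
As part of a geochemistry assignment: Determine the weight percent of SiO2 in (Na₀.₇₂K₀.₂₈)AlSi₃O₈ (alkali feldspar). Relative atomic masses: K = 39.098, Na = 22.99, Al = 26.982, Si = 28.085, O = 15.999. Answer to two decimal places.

M((Na₀.₇₂K₀.₂₈)AlSi₃O₈) = 266.729 g/mol; M(SiO2) = 60.083 g/mol.
Moles SiO2 per formula unit = 3 Si ÷ 1 = 3.0000.
SiO2 fraction = (3.0000 × 60.083) / 266.729 = 180.249/266.729 = 0.6758.

67.58 wt%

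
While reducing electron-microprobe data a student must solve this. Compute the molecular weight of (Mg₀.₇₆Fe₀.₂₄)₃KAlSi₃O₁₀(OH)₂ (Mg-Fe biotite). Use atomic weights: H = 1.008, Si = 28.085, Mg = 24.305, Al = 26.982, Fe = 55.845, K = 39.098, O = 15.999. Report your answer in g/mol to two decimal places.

439.96 g/mol

The formula mass is the sum 2.28(24.305) + 0.72(55.845) + 1(39.098) + 1(26.982) + 3(28.085) + 12(15.999) + 2(1.008).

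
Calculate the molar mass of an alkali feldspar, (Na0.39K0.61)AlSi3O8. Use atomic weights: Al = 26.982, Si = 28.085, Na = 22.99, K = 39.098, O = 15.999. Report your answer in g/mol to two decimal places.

Na: 0.39 × 22.99 = 8.9661
K: 0.61 × 39.098 = 23.8498
Al: 1 × 26.982 = 26.9820
Si: 3 × 28.085 = 84.2550
O: 8 × 15.999 = 127.9920
Summing the contributions gives the formula mass.

272.04 g/mol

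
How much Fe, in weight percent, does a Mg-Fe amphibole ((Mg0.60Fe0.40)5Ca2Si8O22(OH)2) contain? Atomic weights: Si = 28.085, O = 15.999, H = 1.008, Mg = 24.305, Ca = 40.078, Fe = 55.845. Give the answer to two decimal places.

Formula mass = 3*24.305 + 2*55.845 + 2*40.078 + 8*28.085 + 24*15.999 + 2*1.008 = 875.433 g/mol, of which 111.690 g is Fe.
So Fe makes up 111.690/875.433 = 0.1276 of the mass, i.e. 12.76%.

12.76 weight percent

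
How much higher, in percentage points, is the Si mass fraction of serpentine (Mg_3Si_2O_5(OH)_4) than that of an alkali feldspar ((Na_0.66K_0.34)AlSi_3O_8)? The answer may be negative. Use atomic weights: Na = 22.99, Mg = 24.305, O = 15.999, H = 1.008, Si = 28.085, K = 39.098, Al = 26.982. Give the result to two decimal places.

-11.20 percentage points

Si in Mg_3Si_2O_5(OH)_4: molar mass 277.108 g/mol; 2×28.085 = 56.170 g → 20.27 wt%.
Si in (Na_0.66K_0.34)AlSi_3O_8: molar mass 267.696 g/mol; 3×28.085 = 84.255 g → 31.47 wt%.
Difference = 20.27 − 31.47 = -11.20 percentage points.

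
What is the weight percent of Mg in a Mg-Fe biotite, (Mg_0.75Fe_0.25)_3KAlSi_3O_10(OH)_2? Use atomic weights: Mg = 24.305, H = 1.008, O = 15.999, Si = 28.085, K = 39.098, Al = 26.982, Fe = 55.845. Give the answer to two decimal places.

12.40 weight percent

M((Mg_0.75Fe_0.25)_3KAlSi_3O_10(OH)_2) = 440.909 g/mol.
Mg contributes 2.25 × 24.305 = 54.686 g per mole.
54.686/440.909 = 0.1240 → 12.40%.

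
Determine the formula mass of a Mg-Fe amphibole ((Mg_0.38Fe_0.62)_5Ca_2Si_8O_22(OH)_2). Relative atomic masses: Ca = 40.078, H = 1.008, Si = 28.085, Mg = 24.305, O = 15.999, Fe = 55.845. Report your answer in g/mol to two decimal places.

910.13 g/mol

The formula mass is the sum 1.90×24.305 + 3.10×55.845 + 2×40.078 + 8×28.085 + 24×15.999 + 2×1.008.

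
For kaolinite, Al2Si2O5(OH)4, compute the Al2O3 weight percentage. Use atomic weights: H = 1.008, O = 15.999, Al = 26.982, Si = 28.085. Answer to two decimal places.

M(Al2Si2O5(OH)4) = 258.157 g/mol; M(Al2O3) = 101.961 g/mol.
Moles Al2O3 per formula unit = 2 Al ÷ 2 = 1.0000.
Al2O3 fraction = (1.0000 × 101.961) / 258.157 = 101.961/258.157 = 0.3950.

39.50 wt%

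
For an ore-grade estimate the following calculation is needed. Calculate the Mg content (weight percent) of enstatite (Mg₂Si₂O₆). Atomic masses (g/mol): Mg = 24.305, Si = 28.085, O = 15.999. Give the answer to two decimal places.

24.21 weight percent

Formula mass = 2·24.305 + 2·28.085 + 6·15.999 = 200.774 g/mol, of which 48.610 g is Mg.
So Mg makes up 48.610/200.774 = 0.2421 of the mass, i.e. 24.21%.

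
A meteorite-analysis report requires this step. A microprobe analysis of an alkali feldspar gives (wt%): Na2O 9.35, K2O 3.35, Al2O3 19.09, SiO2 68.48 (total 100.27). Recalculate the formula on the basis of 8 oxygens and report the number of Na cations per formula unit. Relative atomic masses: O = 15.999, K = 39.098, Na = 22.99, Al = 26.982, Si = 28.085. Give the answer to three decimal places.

0.797 Na apfu

Na2O (M=61.979): mol = 0.15086; Na = 0.30172, O = 0.15086.
K2O (M=94.195): mol = 0.03556; K = 0.07112, O = 0.03556.
Al2O3 (M=101.961): mol = 0.18723; Al = 0.37446, O = 0.56169.
SiO2 (M=60.083): mol = 1.13976; Si = 1.13976, O = 2.27952.
ΣO = 3.02763; factor = 8/ΣO = 2.64233.
Na apfu = 0.30172 × 2.64233 = 0.797.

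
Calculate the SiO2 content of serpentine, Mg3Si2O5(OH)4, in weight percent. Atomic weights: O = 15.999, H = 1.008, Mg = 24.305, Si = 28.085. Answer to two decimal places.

Molar mass of Mg3Si2O5(OH)4 = 3×24.305 + 2×28.085 + 9×15.999 + 4×1.008 = 277.108 g/mol.
Each formula unit contains 2 Si, equivalent to 2/1 = 2.0000 mol SiO2.
M(SiO2) = 1×28.085 + 2×15.999 = 60.083 g/mol.
Mass of SiO2 per formula unit = 2.0000 × 60.083 = 120.166 g.
SiO2 wt% = 120.166 / 277.108 × 100 = 43.36%.

43.36 wt%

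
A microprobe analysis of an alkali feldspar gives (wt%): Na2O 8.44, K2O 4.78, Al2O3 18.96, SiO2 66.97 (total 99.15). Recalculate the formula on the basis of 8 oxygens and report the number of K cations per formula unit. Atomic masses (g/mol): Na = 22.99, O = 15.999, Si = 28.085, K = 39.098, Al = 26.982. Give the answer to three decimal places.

0.273 K apfu

Na2O: 8.44/61.979 = 0.13618 mol → 0.27236 mol Na, 0.13618 mol O.
K2O: 4.78/94.195 = 0.05075 mol → 0.10150 mol K, 0.05075 mol O.
Al2O3: 18.96/101.961 = 0.18595 mol → 0.37190 mol Al, 0.55785 mol O.
SiO2: 66.97/60.083 = 1.11462 mol → 1.11462 mol Si, 2.22924 mol O.
Total oxygen = 2.97402 mol. Normalization factor = 8/2.97402 = 2.68996.
K per 8 O = 0.10150 × 2.68996 = 0.273.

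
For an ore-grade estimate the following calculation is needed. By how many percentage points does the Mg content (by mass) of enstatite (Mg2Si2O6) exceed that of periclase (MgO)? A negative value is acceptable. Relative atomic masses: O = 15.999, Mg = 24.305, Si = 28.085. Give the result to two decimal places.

First mineral: 48.610 g Mg in 200.774 g formula = 24.21 wt% Mg.
Second mineral: 24.305 g Mg in 40.304 g formula = 60.30 wt% Mg.
24.21% − 60.30% gives a difference of -36.09 percentage points.

-36.09 percentage points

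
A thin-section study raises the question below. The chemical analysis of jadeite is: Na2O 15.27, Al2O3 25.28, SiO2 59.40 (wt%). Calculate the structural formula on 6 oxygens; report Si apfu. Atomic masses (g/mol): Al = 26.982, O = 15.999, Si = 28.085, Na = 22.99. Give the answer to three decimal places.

1.999 Si apfu

15.27 wt% Na2O ÷ 61.979 g/mol = 0.24637 mol, giving 0.49274 Na and 0.24637 O.
25.28 wt% Al2O3 ÷ 101.961 g/mol = 0.24794 mol, giving 0.49588 Al and 0.74382 O.
59.40 wt% SiO2 ÷ 60.083 g/mol = 0.98863 mol, giving 0.98863 Si and 1.97726 O.
Oxygen sums to 2.96745; scaling by 6/2.96745 = 2.02194 puts the formula on 6 O.
Si: 0.98863 × 2.02194 = 1.999 atoms per formula unit.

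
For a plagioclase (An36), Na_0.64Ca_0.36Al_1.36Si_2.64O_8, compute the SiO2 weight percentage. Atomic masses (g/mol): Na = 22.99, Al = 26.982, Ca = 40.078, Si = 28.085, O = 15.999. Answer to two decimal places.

59.19 wt%

Molar mass of Na_0.64Ca_0.36Al_1.36Si_2.64O_8 = 0.64×22.99 + 0.36×40.078 + 1.36×26.982 + 2.64×28.085 + 8×15.999 = 267.974 g/mol.
Each formula unit contains 2.64 Si, equivalent to 2.64/1 = 2.6400 mol SiO2.
M(SiO2) = 1×28.085 + 2×15.999 = 60.083 g/mol.
Mass of SiO2 per formula unit = 2.6400 × 60.083 = 158.619 g.
SiO2 wt% = 158.619 / 267.974 × 100 = 59.19%.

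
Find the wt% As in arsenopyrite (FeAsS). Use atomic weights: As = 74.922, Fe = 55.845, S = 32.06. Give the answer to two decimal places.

M(FeAsS) = 162.827 g/mol.
As contributes 1 × 74.922 = 74.922 g per mole.
74.922/162.827 = 0.4601 → 46.01%.

46.01 mass %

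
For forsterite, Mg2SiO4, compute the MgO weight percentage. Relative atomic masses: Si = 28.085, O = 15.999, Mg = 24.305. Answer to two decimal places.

Molar mass of Mg2SiO4 = 2*24.305 + 1*28.085 + 4*15.999 = 140.691 g/mol.
Each formula unit contains 2 Mg, equivalent to 2/1 = 2.0000 mol MgO.
M(MgO) = 1×24.305 + 1×15.999 = 40.304 g/mol.
Mass of MgO per formula unit = 2.0000 × 40.304 = 80.608 g.
MgO wt% = 80.608 / 140.691 × 100 = 57.29%.

57.29 wt%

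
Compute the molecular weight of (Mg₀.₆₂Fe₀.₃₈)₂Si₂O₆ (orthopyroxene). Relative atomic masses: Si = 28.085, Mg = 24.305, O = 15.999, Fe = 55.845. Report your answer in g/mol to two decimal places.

M = 1.24·24.305 + 0.76·55.845 + 2·28.085 + 6·15.999

224.74 g/mol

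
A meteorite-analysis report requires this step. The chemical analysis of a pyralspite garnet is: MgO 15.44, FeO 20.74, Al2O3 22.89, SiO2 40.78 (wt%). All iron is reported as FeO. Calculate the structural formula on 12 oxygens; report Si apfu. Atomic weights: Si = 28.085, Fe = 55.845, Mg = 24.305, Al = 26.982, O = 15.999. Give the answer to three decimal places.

MgO (M=40.304): mol = 0.38309; Mg = 0.38309, O = 0.38309.
FeO (M=71.844): mol = 0.28868; Fe = 0.28868, O = 0.28868.
Al2O3 (M=101.961): mol = 0.22450; Al = 0.44900, O = 0.67350.
SiO2 (M=60.083): mol = 0.67873; Si = 0.67873, O = 1.35746.
ΣO = 2.70273; factor = 12/ΣO = 4.43996.
Si apfu = 0.67873 × 4.43996 = 3.014.

3.014 Si apfu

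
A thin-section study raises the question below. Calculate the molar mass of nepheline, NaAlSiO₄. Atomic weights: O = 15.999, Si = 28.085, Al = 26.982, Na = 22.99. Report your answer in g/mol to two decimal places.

142.05 g/mol

The formula mass is the sum 1(22.99) + 1(26.982) + 1(28.085) + 4(15.999).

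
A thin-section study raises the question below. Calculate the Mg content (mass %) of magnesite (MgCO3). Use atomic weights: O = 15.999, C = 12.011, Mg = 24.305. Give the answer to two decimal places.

28.83 mass %

Molar mass of MgCO3: 1·24.305 + 1·12.011 + 3·15.999 = 84.313 g/mol.
Mass of Mg per formula unit: 1 × 24.305 = 24.305 g.
Weight fraction Mg = 24.305 / 84.313 = 0.2883.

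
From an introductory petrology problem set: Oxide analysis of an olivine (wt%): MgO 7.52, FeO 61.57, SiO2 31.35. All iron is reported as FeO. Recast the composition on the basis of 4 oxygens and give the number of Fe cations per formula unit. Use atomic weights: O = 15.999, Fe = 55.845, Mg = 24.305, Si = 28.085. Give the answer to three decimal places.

1.642 Fe apfu

MgO: 7.52/40.304 = 0.18658 mol → 0.18658 mol Mg, 0.18658 mol O.
FeO: 61.57/71.844 = 0.85700 mol → 0.85700 mol Fe, 0.85700 mol O.
SiO2: 31.35/60.083 = 0.52178 mol → 0.52178 mol Si, 1.04356 mol O.
Total oxygen = 2.08714 mol. Normalization factor = 4/2.08714 = 1.91650.
Fe per 4 O = 0.85700 × 1.91650 = 1.642.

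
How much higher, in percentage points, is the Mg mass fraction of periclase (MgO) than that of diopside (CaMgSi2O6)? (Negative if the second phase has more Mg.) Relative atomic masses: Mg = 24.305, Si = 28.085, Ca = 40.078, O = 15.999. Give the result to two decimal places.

49.08 percentage points

Mg in MgO: molar mass 40.304 g/mol; 1×24.305 = 24.305 g → 60.30 wt%.
Mg in CaMgSi2O6: molar mass 216.547 g/mol; 1×24.305 = 24.305 g → 11.22 wt%.
Difference = 60.30 − 11.22 = 49.08 percentage points.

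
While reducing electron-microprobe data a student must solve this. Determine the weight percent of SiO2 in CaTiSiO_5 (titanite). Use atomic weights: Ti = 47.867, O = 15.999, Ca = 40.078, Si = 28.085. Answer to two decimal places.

Formula mass = 196.025 g/mol.
1 Si → 1.0000 mol SiO2 per formula unit; M(SiO2) = 60.083, so SiO2 mass = 60.083 g.
60.083/196.025 × 100 = 30.65 wt%.

30.65 wt%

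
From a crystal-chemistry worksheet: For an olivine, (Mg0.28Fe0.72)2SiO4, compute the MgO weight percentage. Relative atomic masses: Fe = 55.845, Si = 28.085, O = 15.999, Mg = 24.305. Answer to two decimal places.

12.13 wt%

Formula mass = 186.109 g/mol.
0.56 Mg → 0.5600 mol MgO per formula unit; M(MgO) = 40.304, so MgO mass = 22.570 g.
22.570/186.109 × 100 = 12.13 wt%.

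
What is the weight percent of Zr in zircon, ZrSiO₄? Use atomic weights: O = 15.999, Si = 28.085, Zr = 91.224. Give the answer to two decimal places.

M(ZrSiO₄) = 183.305 g/mol.
Zr contributes 1 × 91.224 = 91.224 g per mole.
91.224/183.305 = 0.4977 → 49.77%.

49.77 weight percent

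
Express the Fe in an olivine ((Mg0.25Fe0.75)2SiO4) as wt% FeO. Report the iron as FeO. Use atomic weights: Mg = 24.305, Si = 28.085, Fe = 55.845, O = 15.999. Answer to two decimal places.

M((Mg0.25Fe0.75)2SiO4) = 188.001 g/mol; M(FeO) = 71.844 g/mol.
Moles FeO per formula unit = 1.50 Fe ÷ 1 = 1.5000.
FeO fraction = (1.5000 × 71.844) / 188.001 = 107.766/188.001 = 0.5732.

57.32 wt%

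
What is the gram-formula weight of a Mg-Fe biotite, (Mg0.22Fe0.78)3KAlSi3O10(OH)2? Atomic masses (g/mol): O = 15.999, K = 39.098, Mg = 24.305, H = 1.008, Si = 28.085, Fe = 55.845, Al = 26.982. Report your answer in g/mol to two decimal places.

Mg: 0.66 × 24.305 = 16.0413
Fe: 2.34 × 55.845 = 130.6773
K: 1 × 39.098 = 39.0980
Al: 1 × 26.982 = 26.9820
Si: 3 × 28.085 = 84.2550
O: 12 × 15.999 = 191.9880
H: 2 × 1.008 = 2.0160
Summing the contributions gives the formula mass.

491.06 g/mol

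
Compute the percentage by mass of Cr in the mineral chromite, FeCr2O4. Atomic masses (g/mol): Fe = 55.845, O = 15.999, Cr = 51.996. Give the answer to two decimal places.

Molar mass of FeCr2O4: 1×55.845 + 2×51.996 + 4×15.999 = 223.833 g/mol.
Mass of Cr per formula unit: 2 × 51.996 = 103.992 g.
Weight fraction Cr = 103.992 / 223.833 = 0.4646.

46.46 wt%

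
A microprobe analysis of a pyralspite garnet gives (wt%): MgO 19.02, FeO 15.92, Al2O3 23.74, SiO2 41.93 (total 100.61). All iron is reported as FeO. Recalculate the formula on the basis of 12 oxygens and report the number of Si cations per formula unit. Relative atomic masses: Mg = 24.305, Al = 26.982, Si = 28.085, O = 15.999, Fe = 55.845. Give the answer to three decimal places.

3.004 Si apfu

MgO (M=40.304): mol = 0.47191; Mg = 0.47191, O = 0.47191.
FeO (M=71.844): mol = 0.22159; Fe = 0.22159, O = 0.22159.
Al2O3 (M=101.961): mol = 0.23283; Al = 0.46566, O = 0.69849.
SiO2 (M=60.083): mol = 0.69787; Si = 0.69787, O = 1.39574.
ΣO = 2.78773; factor = 12/ΣO = 4.30458.
Si apfu = 0.69787 × 4.30458 = 3.004.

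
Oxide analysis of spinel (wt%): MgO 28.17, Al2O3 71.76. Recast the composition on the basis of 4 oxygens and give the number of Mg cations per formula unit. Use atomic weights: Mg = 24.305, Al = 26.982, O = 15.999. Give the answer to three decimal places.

0.995 Mg apfu

MgO (M=40.304): mol = 0.69894; Mg = 0.69894, O = 0.69894.
Al2O3 (M=101.961): mol = 0.70380; Al = 1.40760, O = 2.11140.
ΣO = 2.81034; factor = 4/ΣO = 1.42332.
Mg apfu = 0.69894 × 1.42332 = 0.995.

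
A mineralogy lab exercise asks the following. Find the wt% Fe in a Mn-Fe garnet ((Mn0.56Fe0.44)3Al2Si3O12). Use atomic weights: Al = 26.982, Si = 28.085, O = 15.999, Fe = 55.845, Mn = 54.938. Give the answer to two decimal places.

14.86 wt%

M((Mn0.56Fe0.44)3Al2Si3O12) = 496.218 g/mol.
Fe contributes 1.32 × 55.845 = 73.715 g per mole.
73.715/496.218 = 0.1486 → 14.86%.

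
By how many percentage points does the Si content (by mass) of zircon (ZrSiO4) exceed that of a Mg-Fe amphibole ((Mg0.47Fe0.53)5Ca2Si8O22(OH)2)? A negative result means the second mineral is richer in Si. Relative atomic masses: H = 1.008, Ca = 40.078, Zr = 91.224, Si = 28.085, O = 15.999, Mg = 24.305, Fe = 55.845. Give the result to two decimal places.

First mineral: 28.085 g Si in 183.305 g formula = 15.32 wt% Si.
Second mineral: 224.680 g Si in 895.934 g formula = 25.08 wt% Si.
15.32% − 25.08% gives a difference of -9.76 percentage points.

-9.76 percentage points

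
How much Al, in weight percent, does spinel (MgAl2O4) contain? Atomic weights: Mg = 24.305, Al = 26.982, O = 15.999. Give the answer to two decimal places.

37.93 weight percent

M(MgAl2O4) = 142.265 g/mol.
Al contributes 2 × 26.982 = 53.964 g per mole.
53.964/142.265 = 0.3793 → 37.93%.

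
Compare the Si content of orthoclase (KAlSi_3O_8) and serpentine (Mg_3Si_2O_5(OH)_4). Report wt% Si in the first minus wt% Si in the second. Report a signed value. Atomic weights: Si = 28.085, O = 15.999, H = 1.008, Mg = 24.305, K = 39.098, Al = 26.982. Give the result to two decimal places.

10.00 percentage points

M(KAlSi_3O_8) = 278.327 g/mol, so wt% Si = 84.255/278.327 × 100 = 30.27%.
M(Mg_3Si_2O_5(OH)_4) = 277.108 g/mol, so wt% Si = 56.170/277.108 × 100 = 20.27%.
30.27 − 20.27 = 10.00 pp.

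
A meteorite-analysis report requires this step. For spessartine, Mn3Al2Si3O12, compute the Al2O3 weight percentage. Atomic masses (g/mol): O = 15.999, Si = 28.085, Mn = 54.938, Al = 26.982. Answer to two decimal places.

M(Mn3Al2Si3O12) = 495.021 g/mol; M(Al2O3) = 101.961 g/mol.
Moles Al2O3 per formula unit = 2 Al ÷ 2 = 1.0000.
Al2O3 fraction = (1.0000 × 101.961) / 495.021 = 101.961/495.021 = 0.2060.

20.60 wt%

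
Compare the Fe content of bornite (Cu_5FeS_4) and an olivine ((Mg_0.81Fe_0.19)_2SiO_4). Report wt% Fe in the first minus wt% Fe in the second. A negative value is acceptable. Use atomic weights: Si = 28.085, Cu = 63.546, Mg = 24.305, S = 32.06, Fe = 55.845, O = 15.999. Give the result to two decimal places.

M(Cu_5FeS_4) = 501.815 g/mol, so wt% Fe = 55.845/501.815 × 100 = 11.13%.
M((Mg_0.81Fe_0.19)_2SiO_4) = 152.676 g/mol, so wt% Fe = 21.221/152.676 × 100 = 13.90%.
11.13 − 13.90 = -2.77 pp.

-2.77 percentage points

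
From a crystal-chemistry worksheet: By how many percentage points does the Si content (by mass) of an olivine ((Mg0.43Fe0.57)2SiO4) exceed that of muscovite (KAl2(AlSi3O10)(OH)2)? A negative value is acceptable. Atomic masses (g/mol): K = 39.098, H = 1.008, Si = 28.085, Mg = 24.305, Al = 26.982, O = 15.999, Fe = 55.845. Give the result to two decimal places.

First mineral: 28.085 g Si in 176.647 g formula = 15.90 wt% Si.
Second mineral: 84.255 g Si in 398.303 g formula = 21.15 wt% Si.
15.90% − 21.15% gives a difference of -5.25 percentage points.

-5.25 percentage points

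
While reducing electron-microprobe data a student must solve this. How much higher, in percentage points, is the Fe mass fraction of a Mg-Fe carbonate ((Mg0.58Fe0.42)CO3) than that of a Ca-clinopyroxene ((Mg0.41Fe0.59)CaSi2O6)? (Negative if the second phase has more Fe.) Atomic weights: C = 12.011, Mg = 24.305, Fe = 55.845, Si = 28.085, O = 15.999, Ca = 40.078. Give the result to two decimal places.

M((Mg0.58Fe0.42)CO3) = 97.560 g/mol, so wt% Fe = 23.455/97.560 × 100 = 24.04%.
M((Mg0.41Fe0.59)CaSi2O6) = 235.156 g/mol, so wt% Fe = 32.949/235.156 × 100 = 14.01%.
24.04 − 14.01 = 10.03 pp.

10.03 percentage points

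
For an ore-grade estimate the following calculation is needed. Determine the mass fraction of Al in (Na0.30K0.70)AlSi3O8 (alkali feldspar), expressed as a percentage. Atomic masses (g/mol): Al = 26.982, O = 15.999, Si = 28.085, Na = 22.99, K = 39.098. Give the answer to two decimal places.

M((Na0.30K0.70)AlSi3O8) = 273.495 g/mol.
Al contributes 1 × 26.982 = 26.982 g per mole.
26.982/273.495 = 0.0987 → 9.87%.

9.87 mass %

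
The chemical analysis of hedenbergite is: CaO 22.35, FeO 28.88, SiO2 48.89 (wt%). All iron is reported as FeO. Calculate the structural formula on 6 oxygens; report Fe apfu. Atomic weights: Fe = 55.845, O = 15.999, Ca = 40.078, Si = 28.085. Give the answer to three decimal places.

22.35 wt% CaO ÷ 56.077 g/mol = 0.39856 mol, giving 0.39856 Ca and 0.39856 O.
28.88 wt% FeO ÷ 71.844 g/mol = 0.40198 mol, giving 0.40198 Fe and 0.40198 O.
48.89 wt% SiO2 ÷ 60.083 g/mol = 0.81371 mol, giving 0.81371 Si and 1.62742 O.
Oxygen sums to 2.42796; scaling by 6/2.42796 = 2.47121 puts the formula on 6 O.
Fe: 0.40198 × 2.47121 = 0.993 atoms per formula unit.

0.993 Fe apfu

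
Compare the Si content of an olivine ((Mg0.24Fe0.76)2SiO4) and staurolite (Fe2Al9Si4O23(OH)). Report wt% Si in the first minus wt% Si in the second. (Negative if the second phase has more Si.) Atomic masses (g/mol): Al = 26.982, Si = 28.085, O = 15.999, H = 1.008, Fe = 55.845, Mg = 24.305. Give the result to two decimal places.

First mineral: 28.085 g Si in 188.632 g formula = 14.89 wt% Si.
Second mineral: 112.340 g Si in 851.852 g formula = 13.19 wt% Si.
14.89% − 13.19% gives a difference of 1.70 percentage points.

1.70 percentage points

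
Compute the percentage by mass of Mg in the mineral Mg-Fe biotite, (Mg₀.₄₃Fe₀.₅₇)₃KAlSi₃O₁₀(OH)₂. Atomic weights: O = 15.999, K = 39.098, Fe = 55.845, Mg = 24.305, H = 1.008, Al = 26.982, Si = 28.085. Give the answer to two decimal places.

Molar mass of (Mg₀.₄₃Fe₀.₅₇)₃KAlSi₃O₁₀(OH)₂: 1.29×24.305 + 1.71×55.845 + 1×39.098 + 1×26.982 + 3×28.085 + 12×15.999 + 2×1.008 = 471.187 g/mol.
Mass of Mg per formula unit: 1.29 × 24.305 = 31.353 g.
Weight fraction Mg = 31.353 / 471.187 = 0.0665.

6.65 wt%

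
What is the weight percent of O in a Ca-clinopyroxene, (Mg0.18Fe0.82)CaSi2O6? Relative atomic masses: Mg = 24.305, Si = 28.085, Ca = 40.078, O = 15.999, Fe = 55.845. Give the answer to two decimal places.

39.60 mass %

Molar mass of (Mg0.18Fe0.82)CaSi2O6: 0.18*24.305 + 0.82*55.845 + 1*40.078 + 2*28.085 + 6*15.999 = 242.410 g/mol.
Mass of O per formula unit: 6 × 15.999 = 95.994 g.
Weight fraction O = 95.994 / 242.410 = 0.3960.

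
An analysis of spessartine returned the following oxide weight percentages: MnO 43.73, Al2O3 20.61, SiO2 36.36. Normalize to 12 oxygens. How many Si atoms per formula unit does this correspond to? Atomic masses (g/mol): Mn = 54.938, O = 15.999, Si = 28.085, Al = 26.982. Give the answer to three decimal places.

2.985 Si apfu

MnO (M=70.937): mol = 0.61646; Mn = 0.61646, O = 0.61646.
Al2O3 (M=101.961): mol = 0.20214; Al = 0.40428, O = 0.60642.
SiO2 (M=60.083): mol = 0.60516; Si = 0.60516, O = 1.21032.
ΣO = 2.43320; factor = 12/ΣO = 4.93178.
Si apfu = 0.60516 × 4.93178 = 2.985.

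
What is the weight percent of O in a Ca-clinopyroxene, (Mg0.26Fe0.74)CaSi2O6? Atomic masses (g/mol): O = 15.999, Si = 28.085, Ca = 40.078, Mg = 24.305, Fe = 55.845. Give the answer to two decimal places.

40.02 mass %

Molar mass of (Mg0.26Fe0.74)CaSi2O6: 0.26·24.305 + 0.74·55.845 + 1·40.078 + 2·28.085 + 6·15.999 = 239.887 g/mol.
Mass of O per formula unit: 6 × 15.999 = 95.994 g.
Weight fraction O = 95.994 / 239.887 = 0.4002.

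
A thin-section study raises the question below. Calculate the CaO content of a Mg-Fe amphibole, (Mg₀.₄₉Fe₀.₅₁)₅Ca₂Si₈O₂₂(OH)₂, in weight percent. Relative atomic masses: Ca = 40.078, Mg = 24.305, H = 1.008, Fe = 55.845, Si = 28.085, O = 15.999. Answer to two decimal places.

Formula mass = 892.780 g/mol.
2 Ca → 2.0000 mol CaO per formula unit; M(CaO) = 56.077, so CaO mass = 112.154 g.
112.154/892.780 × 100 = 12.56 wt%.

12.56 wt%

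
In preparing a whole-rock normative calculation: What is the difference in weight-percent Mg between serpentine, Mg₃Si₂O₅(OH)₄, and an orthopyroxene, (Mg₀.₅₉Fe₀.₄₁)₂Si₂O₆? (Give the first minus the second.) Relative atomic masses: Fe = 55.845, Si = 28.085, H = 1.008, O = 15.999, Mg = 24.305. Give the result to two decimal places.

13.66 percentage points

First mineral: 72.915 g Mg in 277.108 g formula = 26.31 wt% Mg.
Second mineral: 28.680 g Mg in 226.637 g formula = 12.65 wt% Mg.
26.31% − 12.65% gives a difference of 13.66 percentage points.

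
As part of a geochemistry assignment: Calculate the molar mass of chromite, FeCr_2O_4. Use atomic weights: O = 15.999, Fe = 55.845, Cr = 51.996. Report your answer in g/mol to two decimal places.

223.83 g/mol

The formula mass is the sum 1*55.845 + 2*51.996 + 4*15.999.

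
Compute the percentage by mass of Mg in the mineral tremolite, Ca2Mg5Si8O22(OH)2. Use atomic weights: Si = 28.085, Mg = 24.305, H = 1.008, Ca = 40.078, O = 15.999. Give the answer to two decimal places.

14.96 mass %

Molar mass of Ca2Mg5Si8O22(OH)2: 2×40.078 + 5×24.305 + 8×28.085 + 24×15.999 + 2×1.008 = 812.353 g/mol.
Mass of Mg per formula unit: 5 × 24.305 = 121.525 g.
Weight fraction Mg = 121.525 / 812.353 = 0.1496.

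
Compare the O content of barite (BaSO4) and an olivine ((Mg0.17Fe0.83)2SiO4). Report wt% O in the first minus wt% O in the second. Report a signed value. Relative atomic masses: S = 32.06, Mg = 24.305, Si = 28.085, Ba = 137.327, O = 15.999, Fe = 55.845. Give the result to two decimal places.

M(BaSO4) = 233.383 g/mol, so wt% O = 63.996/233.383 × 100 = 27.42%.
M((Mg0.17Fe0.83)2SiO4) = 193.047 g/mol, so wt% O = 63.996/193.047 × 100 = 33.15%.
27.42 − 33.15 = -5.73 pp.

-5.73 percentage points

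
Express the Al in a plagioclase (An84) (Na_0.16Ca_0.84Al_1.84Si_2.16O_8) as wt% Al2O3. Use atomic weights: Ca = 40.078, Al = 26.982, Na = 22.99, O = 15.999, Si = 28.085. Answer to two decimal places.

34.03 wt%

Formula mass = 275.646 g/mol.
1.84 Al → 0.9200 mol Al2O3 per formula unit; M(Al2O3) = 101.961, so Al2O3 mass = 93.804 g.
93.804/275.646 × 100 = 34.03 wt%.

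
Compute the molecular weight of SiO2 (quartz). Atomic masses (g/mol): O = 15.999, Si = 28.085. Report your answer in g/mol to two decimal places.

Si: 1 × 28.085 = 28.0850
O: 2 × 15.999 = 31.9980
Summing the contributions gives the formula mass.

60.08 g/mol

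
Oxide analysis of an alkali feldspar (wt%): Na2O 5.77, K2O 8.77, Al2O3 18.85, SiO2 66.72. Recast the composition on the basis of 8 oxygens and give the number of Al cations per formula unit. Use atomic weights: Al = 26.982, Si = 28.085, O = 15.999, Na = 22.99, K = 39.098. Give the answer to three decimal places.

0.999 Al apfu

Na2O (M=61.979): mol = 0.09310; Na = 0.18620, O = 0.09310.
K2O (M=94.195): mol = 0.09310; K = 0.18620, O = 0.09310.
Al2O3 (M=101.961): mol = 0.18487; Al = 0.36974, O = 0.55461.
SiO2 (M=60.083): mol = 1.11046; Si = 1.11046, O = 2.22092.
ΣO = 2.96173; factor = 8/ΣO = 2.70112.
Al apfu = 0.36974 × 2.70112 = 0.999.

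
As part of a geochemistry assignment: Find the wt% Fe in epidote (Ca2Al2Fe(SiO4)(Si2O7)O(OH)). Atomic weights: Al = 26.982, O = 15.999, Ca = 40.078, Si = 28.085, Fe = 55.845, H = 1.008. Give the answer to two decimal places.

Molar mass of Ca2Al2Fe(SiO4)(Si2O7)O(OH): 2×40.078 + 2×26.982 + 1×55.845 + 3×28.085 + 13×15.999 + 1×1.008 = 483.215 g/mol.
Mass of Fe per formula unit: 1 × 55.845 = 55.845 g.
Weight fraction Fe = 55.845 / 483.215 = 0.1156.

11.56 mass %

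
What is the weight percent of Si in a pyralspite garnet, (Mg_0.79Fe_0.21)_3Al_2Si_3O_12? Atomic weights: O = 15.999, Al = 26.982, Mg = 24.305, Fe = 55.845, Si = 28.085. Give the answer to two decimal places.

19.92 mass %

Molar mass of (Mg_0.79Fe_0.21)_3Al_2Si_3O_12: 2.37*24.305 + 0.63*55.845 + 2*26.982 + 3*28.085 + 12*15.999 = 422.992 g/mol.
Mass of Si per formula unit: 3 × 28.085 = 84.255 g.
Weight fraction Si = 84.255 / 422.992 = 0.1992.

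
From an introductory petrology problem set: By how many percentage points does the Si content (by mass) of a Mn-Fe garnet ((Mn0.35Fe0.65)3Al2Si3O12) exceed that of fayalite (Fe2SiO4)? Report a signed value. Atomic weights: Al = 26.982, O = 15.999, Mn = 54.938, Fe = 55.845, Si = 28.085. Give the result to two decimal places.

3.18 percentage points

Si in (Mn0.35Fe0.65)3Al2Si3O12: molar mass 496.790 g/mol; 3×28.085 = 84.255 g → 16.96 wt%.
Si in Fe2SiO4: molar mass 203.771 g/mol; 1×28.085 = 28.085 g → 13.78 wt%.
Difference = 16.96 − 13.78 = 3.18 percentage points.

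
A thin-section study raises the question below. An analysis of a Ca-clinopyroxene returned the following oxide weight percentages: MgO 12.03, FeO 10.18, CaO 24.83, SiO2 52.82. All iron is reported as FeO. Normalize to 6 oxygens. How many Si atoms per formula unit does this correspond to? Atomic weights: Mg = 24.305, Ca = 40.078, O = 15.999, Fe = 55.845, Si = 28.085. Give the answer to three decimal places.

MgO: 12.03/40.304 = 0.29848 mol → 0.29848 mol Mg, 0.29848 mol O.
FeO: 10.18/71.844 = 0.14170 mol → 0.14170 mol Fe, 0.14170 mol O.
CaO: 24.83/56.077 = 0.44278 mol → 0.44278 mol Ca, 0.44278 mol O.
SiO2: 52.82/60.083 = 0.87912 mol → 0.87912 mol Si, 1.75824 mol O.
Total oxygen = 2.64120 mol. Normalization factor = 6/2.64120 = 2.27169.
Si per 6 O = 0.87912 × 2.27169 = 1.997.

1.997 Si apfu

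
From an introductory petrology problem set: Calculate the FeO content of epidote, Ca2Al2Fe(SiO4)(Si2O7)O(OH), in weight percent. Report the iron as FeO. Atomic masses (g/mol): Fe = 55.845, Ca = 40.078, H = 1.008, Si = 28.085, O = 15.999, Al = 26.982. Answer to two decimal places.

14.87 wt%

M(Ca2Al2Fe(SiO4)(Si2O7)O(OH)) = 483.215 g/mol; M(FeO) = 71.844 g/mol.
Moles FeO per formula unit = 1 Fe ÷ 1 = 1.0000.
FeO fraction = (1.0000 × 71.844) / 483.215 = 71.844/483.215 = 0.1487.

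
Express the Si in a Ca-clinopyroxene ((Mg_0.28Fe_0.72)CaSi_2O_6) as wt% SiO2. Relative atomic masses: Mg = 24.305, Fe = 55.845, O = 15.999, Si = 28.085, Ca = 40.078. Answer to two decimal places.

50.22 wt%

Formula mass = 239.256 g/mol.
2 Si → 2.0000 mol SiO2 per formula unit; M(SiO2) = 60.083, so SiO2 mass = 120.166 g.
120.166/239.256 × 100 = 50.22 wt%.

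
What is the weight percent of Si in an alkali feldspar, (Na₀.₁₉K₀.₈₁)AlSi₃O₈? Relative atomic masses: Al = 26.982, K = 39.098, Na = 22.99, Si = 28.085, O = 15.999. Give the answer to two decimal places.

Molar mass of (Na₀.₁₉K₀.₈₁)AlSi₃O₈: 0.19*22.99 + 0.81*39.098 + 1*26.982 + 3*28.085 + 8*15.999 = 275.266 g/mol.
Mass of Si per formula unit: 3 × 28.085 = 84.255 g.
Weight fraction Si = 84.255 / 275.266 = 0.3061.

30.61 weight percent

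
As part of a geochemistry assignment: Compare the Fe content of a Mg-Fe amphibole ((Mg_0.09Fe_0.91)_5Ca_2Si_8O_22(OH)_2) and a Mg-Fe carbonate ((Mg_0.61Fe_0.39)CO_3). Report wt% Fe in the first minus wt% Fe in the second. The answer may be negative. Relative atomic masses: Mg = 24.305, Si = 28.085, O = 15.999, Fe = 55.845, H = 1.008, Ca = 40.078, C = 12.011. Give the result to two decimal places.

4.04 percentage points

First mineral: 254.095 g Fe in 955.860 g formula = 26.58 wt% Fe.
Second mineral: 21.780 g Fe in 96.614 g formula = 22.54 wt% Fe.
26.58% − 22.54% gives a difference of 4.04 percentage points.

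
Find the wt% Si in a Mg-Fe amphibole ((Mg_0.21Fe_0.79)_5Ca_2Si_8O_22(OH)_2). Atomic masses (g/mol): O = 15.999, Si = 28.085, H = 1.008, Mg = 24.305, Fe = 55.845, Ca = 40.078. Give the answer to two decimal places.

Formula mass = 1.05·24.305 + 3.95·55.845 + 2·40.078 + 8·28.085 + 24·15.999 + 2·1.008 = 936.936 g/mol, of which 224.680 g is Si.
So Si makes up 224.680/936.936 = 0.2398 of the mass, i.e. 23.98%.

23.98 weight percent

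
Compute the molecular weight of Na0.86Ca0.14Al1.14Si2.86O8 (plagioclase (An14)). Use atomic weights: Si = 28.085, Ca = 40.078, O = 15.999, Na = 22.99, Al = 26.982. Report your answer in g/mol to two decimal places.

264.46 g/mol

The formula mass is the sum 0.86*22.99 + 0.14*40.078 + 1.14*26.982 + 2.86*28.085 + 8*15.999.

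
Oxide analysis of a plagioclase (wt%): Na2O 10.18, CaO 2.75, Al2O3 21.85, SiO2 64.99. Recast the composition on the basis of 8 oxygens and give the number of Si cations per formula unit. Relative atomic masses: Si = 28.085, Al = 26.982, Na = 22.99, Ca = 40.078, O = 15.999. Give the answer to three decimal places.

Na2O (M=61.979): mol = 0.16425; Na = 0.32850, O = 0.16425.
CaO (M=56.077): mol = 0.04904; Ca = 0.04904, O = 0.04904.
Al2O3 (M=101.961): mol = 0.21430; Al = 0.42860, O = 0.64290.
SiO2 (M=60.083): mol = 1.08167; Si = 1.08167, O = 2.16334.
ΣO = 3.01953; factor = 8/ΣO = 2.64942.
Si apfu = 1.08167 × 2.64942 = 2.866.

2.866 Si apfu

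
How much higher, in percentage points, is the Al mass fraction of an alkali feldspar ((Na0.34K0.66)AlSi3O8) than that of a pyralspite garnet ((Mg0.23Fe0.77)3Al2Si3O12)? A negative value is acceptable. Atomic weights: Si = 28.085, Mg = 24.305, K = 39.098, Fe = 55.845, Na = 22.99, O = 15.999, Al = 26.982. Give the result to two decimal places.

First mineral: 26.982 g Al in 272.850 g formula = 9.89 wt% Al.
Second mineral: 53.964 g Al in 475.979 g formula = 11.34 wt% Al.
9.89% − 11.34% gives a difference of -1.45 percentage points.

-1.45 percentage points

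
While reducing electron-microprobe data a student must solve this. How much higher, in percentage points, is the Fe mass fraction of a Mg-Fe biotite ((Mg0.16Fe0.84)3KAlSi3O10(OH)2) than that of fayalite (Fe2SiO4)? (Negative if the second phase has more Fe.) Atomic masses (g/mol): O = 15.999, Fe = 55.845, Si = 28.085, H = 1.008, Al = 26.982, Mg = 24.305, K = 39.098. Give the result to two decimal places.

-26.48 percentage points

Fe in (Mg0.16Fe0.84)3KAlSi3O10(OH)2: molar mass 496.735 g/mol; 2.52×55.845 = 140.729 g → 28.33 wt%.
Fe in Fe2SiO4: molar mass 203.771 g/mol; 2×55.845 = 111.690 g → 54.81 wt%.
Difference = 28.33 − 54.81 = -26.48 percentage points.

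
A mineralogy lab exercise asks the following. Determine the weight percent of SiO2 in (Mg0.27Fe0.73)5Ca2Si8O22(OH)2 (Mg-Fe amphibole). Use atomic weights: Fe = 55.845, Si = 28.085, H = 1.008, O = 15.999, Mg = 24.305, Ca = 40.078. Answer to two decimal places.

M((Mg0.27Fe0.73)5Ca2Si8O22(OH)2) = 927.474 g/mol; M(SiO2) = 60.083 g/mol.
Moles SiO2 per formula unit = 8 Si ÷ 1 = 8.0000.
SiO2 fraction = (8.0000 × 60.083) / 927.474 = 480.664/927.474 = 0.5183.

51.83 wt%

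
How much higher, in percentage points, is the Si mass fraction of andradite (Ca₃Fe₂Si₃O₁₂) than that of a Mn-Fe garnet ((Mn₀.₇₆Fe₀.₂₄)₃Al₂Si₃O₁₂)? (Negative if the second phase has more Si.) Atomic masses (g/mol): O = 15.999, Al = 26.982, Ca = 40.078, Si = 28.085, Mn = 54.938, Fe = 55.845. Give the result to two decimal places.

-0.42 percentage points

Si in Ca₃Fe₂Si₃O₁₂: molar mass 508.167 g/mol; 3×28.085 = 84.255 g → 16.58 wt%.
Si in (Mn₀.₇₆Fe₀.₂₄)₃Al₂Si₃O₁₂: molar mass 495.674 g/mol; 3×28.085 = 84.255 g → 17.00 wt%.
Difference = 16.58 − 17.00 = -0.42 percentage points.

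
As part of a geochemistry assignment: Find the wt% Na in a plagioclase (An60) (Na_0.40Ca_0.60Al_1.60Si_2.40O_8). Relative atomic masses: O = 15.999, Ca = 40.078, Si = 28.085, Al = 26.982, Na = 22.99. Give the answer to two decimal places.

Molar mass of Na_0.40Ca_0.60Al_1.60Si_2.40O_8: 0.40*22.99 + 0.60*40.078 + 1.60*26.982 + 2.40*28.085 + 8*15.999 = 271.810 g/mol.
Mass of Na per formula unit: 0.40 × 22.99 = 9.196 g.
Weight fraction Na = 9.196 / 271.810 = 0.0338.

3.38 weight percent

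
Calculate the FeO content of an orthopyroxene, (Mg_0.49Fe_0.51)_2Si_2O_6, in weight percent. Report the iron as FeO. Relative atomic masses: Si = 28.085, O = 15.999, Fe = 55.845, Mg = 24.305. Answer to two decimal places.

Molar mass of (Mg_0.49Fe_0.51)_2Si_2O_6 = 0.98*24.305 + 1.02*55.845 + 2*28.085 + 6*15.999 = 232.945 g/mol.
Each formula unit contains 1.02 Fe, equivalent to 1.02/1 = 1.0200 mol FeO.
M(FeO) = 1×55.845 + 1×15.999 = 71.844 g/mol.
Mass of FeO per formula unit = 1.0200 × 71.844 = 73.281 g.
FeO wt% = 73.281 / 232.945 × 100 = 31.46%.

31.46 wt%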